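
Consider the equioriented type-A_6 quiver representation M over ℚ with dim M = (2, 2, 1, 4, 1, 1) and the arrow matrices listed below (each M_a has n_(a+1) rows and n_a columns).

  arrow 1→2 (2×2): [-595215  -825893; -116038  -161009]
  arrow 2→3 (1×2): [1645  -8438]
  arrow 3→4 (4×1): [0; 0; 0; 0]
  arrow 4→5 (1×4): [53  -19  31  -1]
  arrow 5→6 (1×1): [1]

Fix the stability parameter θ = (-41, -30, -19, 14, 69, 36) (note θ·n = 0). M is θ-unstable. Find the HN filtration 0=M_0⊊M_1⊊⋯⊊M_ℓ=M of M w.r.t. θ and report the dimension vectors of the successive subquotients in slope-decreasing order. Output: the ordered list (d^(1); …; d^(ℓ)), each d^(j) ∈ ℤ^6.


Via rank(M_{q-1}∘⋯∘M_p): M ≅ I[1,2], I[1,3], I[4,4]^3, I[4,6].
μ_θ-semistable layers: μ^(1)=105/2; μ^(2)=14; μ^(3)=-19; μ^(4)=-30; μ^(5)=-41

((0, 0, 0, 0, 1, 1); (0, 0, 0, 4, 0, 0); (0, 0, 1, 0, 0, 0); (0, 2, 0, 0, 0, 0); (2, 0, 0, 0, 0, 0))


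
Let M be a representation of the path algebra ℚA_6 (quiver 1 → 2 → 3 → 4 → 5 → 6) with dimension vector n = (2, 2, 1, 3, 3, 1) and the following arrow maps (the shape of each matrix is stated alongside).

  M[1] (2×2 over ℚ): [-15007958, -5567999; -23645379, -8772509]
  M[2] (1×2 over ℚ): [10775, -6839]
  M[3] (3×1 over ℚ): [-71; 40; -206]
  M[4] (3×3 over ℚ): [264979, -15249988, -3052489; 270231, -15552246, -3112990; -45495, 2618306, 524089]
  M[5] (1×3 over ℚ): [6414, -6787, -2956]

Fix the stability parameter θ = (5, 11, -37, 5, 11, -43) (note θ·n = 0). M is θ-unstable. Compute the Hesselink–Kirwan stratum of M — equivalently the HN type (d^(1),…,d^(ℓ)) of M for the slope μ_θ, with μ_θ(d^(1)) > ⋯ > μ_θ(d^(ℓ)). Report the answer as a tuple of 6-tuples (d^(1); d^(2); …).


Barcode: M ≅ I[1,2], I[1,6], I[4,5]^2. HN layers by μ_θ (3 steps, strictly decreasing):
  μ^(1)=11; μ^(2)=5; μ^(3)=-8

((0, 1, 0, 0, 2, 0); (1, 0, 0, 2, 0, 0); (1, 1, 1, 1, 1, 1))


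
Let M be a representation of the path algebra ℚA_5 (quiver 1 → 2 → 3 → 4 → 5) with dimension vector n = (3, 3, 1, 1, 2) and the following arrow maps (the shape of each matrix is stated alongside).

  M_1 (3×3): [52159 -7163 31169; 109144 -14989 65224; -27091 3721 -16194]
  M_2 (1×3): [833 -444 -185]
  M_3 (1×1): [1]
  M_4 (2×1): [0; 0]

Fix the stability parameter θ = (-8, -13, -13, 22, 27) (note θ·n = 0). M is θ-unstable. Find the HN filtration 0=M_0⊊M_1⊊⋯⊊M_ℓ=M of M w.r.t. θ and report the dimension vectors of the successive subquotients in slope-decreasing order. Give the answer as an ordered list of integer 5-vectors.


Interval decomposition of M: I[1,2]^2, I[1,4], I[5,5]^2.
HN type (ℓ=4): μ^(1)=27; μ^(2)=22; μ^(3)=-21/2; μ^(4)=-34/3

((0, 0, 0, 0, 2); (0, 0, 0, 1, 0); (2, 2, 0, 0, 0); (1, 1, 1, 0, 0))


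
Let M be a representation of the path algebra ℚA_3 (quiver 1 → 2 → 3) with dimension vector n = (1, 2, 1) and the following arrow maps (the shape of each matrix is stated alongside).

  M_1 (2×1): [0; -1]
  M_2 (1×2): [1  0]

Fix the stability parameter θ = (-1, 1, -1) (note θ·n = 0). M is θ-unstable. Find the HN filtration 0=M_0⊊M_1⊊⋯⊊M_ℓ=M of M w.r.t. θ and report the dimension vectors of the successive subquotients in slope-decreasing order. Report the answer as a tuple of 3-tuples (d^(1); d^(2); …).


Via rank(M_{q-1}∘⋯∘M_p): M ≅ I[1,2], I[2,3].
μ_θ-semistable layers: μ^(1)=1; μ^(2)=0; μ^(3)=-1

((0, 1, 0); (0, 1, 1); (1, 0, 0))


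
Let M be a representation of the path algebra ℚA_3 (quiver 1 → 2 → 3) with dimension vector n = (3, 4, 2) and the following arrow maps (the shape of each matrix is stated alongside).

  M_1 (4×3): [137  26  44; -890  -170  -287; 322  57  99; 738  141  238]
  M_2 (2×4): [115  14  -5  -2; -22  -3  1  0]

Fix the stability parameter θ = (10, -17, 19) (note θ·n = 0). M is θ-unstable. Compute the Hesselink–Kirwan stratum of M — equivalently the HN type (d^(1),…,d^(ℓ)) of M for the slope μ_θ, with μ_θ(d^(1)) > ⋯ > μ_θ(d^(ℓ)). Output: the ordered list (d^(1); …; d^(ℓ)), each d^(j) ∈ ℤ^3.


Barcode: M ≅ I[1,2], I[1,3]^2, I[2,2]. HN layers by μ_θ (3 steps, strictly decreasing):
  μ^(1)=19; μ^(2)=-7/2; μ^(3)=-17

((0, 0, 2); (3, 3, 0); (0, 1, 0))


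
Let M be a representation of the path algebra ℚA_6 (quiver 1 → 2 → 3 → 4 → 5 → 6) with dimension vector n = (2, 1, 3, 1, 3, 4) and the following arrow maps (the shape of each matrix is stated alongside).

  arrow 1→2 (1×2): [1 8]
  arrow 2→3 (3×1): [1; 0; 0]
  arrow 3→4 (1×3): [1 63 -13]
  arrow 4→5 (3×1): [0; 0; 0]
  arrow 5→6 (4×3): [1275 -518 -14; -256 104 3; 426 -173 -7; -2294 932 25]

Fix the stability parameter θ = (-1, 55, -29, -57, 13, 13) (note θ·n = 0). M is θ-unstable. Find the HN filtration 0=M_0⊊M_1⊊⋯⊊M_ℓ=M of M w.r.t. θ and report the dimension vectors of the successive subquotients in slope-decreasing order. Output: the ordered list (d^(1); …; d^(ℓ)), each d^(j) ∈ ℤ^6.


Barcode: M ≅ I[1,1], I[1,4], I[3,3]^2, I[5,6]^3, I[6,6]. HN layers by μ_θ (4 steps, strictly decreasing):
  μ^(1)=13; μ^(2)=-1; μ^(3)=-8; μ^(4)=-29

((0, 0, 0, 0, 3, 4); (1, 0, 0, 0, 0, 0); (1, 1, 1, 1, 0, 0); (0, 0, 2, 0, 0, 0))


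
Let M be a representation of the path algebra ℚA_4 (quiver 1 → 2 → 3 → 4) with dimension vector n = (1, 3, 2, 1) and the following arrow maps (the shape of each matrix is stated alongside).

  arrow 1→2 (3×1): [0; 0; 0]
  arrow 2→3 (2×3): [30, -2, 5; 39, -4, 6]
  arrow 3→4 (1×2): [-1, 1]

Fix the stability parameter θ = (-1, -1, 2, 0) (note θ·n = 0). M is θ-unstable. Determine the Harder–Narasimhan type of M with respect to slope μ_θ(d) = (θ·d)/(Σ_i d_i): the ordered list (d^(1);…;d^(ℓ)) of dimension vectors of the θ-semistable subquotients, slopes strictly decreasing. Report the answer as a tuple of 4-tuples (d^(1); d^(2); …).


Barcode: M ≅ I[1,1], I[2,2], I[2,3], I[2,4]. HN layers by μ_θ (3 steps, strictly decreasing):
  μ^(1)=2; μ^(2)=1; μ^(3)=-1

((0, 0, 1, 0); (0, 0, 1, 1); (1, 3, 0, 0))


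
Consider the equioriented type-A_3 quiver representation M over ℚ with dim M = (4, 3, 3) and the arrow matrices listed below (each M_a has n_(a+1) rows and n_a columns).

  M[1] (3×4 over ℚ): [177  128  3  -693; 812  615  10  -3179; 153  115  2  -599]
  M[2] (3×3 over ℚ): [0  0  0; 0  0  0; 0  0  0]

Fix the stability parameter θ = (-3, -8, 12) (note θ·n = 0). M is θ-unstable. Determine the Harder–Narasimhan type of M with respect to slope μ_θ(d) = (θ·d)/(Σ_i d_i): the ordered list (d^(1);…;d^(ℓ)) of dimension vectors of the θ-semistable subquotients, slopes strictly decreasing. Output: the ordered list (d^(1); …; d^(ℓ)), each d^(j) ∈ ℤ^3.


Via rank(M_{q-1}∘⋯∘M_p): M ≅ I[1,1], I[1,2]^3, I[3,3]^3.
μ_θ-semistable layers: μ^(1)=12; μ^(2)=-3; μ^(3)=-11/2

((0, 0, 3); (1, 0, 0); (3, 3, 0))


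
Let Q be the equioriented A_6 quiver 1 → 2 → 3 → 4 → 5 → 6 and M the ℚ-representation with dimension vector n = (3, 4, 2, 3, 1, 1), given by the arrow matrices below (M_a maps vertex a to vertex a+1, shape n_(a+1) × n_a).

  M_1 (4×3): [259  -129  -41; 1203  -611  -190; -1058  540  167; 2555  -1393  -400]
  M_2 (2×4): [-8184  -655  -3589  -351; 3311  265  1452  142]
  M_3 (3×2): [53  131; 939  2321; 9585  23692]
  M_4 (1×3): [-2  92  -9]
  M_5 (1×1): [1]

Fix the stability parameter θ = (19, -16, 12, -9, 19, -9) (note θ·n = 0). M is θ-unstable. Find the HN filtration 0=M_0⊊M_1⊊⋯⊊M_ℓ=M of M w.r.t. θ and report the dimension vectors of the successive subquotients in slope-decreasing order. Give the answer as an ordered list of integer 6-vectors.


Barcode: M ≅ I[1,2], I[1,4], I[1,6], I[2,2], I[4,4]. HN layers by μ_θ (4 steps, strictly decreasing):
  μ^(1)=5; μ^(2)=3/2; μ^(3)=-9; μ^(4)=-16

((0, 0, 0, 0, 1, 1); (3, 3, 2, 2, 0, 0); (0, 0, 0, 1, 0, 0); (0, 1, 0, 0, 0, 0))


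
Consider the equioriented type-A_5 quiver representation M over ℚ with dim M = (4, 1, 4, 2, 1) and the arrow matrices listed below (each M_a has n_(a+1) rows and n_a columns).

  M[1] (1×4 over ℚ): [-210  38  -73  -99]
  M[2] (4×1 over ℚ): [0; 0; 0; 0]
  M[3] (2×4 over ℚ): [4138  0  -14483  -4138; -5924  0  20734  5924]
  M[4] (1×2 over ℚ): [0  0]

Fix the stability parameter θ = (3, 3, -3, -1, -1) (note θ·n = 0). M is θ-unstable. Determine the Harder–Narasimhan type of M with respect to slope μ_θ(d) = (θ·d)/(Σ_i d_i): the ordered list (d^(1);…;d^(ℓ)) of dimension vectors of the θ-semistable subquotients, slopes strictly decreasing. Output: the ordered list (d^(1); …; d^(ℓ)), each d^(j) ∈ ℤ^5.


Barcode: M ≅ I[1,1]^3, I[1,2], I[3,3]^3, I[3,4], I[4,4], I[5,5]. HN layers by μ_θ (3 steps, strictly decreasing):
  μ^(1)=3; μ^(2)=-1; μ^(3)=-3

((4, 1, 0, 0, 0); (0, 0, 0, 2, 1); (0, 0, 4, 0, 0))


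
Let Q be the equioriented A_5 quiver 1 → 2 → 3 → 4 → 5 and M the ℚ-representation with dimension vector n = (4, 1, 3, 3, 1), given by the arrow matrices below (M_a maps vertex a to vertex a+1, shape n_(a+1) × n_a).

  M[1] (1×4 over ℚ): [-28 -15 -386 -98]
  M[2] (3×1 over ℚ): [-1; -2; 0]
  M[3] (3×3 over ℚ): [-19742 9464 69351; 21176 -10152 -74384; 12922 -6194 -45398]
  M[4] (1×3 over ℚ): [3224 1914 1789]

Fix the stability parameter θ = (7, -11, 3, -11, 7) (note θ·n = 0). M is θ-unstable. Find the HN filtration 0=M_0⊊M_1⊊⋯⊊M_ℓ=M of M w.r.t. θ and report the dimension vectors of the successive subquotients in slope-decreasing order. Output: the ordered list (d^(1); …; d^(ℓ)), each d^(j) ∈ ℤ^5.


Interval decomposition of M: I[1,1]^3, I[1,5], I[3,3], I[3,4], I[4,4].
HN type (ℓ=5): μ^(1)=7; μ^(2)=3; μ^(3)=-3; μ^(4)=-4; μ^(5)=-11

((3, 0, 0, 0, 1); (0, 0, 1, 0, 0); (1, 1, 1, 1, 0); (0, 0, 1, 1, 0); (0, 0, 0, 1, 0))


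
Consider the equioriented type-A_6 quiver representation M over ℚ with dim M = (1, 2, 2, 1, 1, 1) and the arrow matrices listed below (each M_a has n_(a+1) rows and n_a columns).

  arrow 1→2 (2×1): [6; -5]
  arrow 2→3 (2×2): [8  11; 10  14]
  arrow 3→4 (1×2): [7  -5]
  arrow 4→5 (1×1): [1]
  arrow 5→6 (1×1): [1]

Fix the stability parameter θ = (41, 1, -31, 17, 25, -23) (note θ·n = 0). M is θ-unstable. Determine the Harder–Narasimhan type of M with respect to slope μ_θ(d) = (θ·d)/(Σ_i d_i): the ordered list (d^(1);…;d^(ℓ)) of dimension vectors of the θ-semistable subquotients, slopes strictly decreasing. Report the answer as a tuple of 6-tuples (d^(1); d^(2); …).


Via rank(M_{q-1}∘⋯∘M_p): M ≅ I[1,6], I[2,3].
μ_θ-semistable layers: μ^(1)=19/3; μ^(2)=11/3; μ^(3)=-15

((0, 0, 0, 1, 1, 1); (1, 1, 1, 0, 0, 0); (0, 1, 1, 0, 0, 0))


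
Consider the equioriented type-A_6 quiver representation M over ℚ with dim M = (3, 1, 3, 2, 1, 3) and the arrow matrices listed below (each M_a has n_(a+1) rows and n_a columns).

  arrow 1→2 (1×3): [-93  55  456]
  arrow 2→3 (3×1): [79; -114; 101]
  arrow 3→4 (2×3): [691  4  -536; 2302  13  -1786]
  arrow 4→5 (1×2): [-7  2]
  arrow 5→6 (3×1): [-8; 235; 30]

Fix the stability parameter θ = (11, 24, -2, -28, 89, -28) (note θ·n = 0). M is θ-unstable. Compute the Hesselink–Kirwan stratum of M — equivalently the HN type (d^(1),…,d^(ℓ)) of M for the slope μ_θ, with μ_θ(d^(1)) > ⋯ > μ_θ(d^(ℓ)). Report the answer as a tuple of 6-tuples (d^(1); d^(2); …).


Barcode: M ≅ I[1,1]^2, I[1,6], I[3,3], I[3,4], I[6,6]^2. HN layers by μ_θ (6 steps, strictly decreasing):
  μ^(1)=61/2; μ^(2)=11; μ^(3)=5/4; μ^(4)=-2; μ^(5)=-15; μ^(6)=-28

((0, 0, 0, 0, 1, 1); (2, 0, 0, 0, 0, 0); (1, 1, 1, 1, 0, 0); (0, 0, 1, 0, 0, 0); (0, 0, 1, 1, 0, 0); (0, 0, 0, 0, 0, 2))


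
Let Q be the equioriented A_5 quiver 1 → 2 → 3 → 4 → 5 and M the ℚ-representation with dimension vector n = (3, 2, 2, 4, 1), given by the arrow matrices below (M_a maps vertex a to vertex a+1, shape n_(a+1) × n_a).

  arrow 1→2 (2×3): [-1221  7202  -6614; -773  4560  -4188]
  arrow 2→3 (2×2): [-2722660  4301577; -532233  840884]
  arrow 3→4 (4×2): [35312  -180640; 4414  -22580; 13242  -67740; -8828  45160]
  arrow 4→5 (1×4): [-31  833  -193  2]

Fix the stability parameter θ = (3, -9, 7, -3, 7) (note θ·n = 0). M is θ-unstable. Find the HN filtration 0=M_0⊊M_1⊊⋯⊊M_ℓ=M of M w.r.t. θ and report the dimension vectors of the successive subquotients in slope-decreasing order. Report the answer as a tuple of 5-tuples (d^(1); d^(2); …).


Barcode: M ≅ I[1,1], I[1,3], I[1,5], I[4,4]^3. HN layers by μ_θ (4 steps, strictly decreasing):
  μ^(1)=7; μ^(2)=3; μ^(3)=2; μ^(4)=-3

((0, 0, 1, 0, 1); (1, 0, 0, 0, 0); (0, 0, 1, 1, 0); (2, 2, 0, 3, 0))


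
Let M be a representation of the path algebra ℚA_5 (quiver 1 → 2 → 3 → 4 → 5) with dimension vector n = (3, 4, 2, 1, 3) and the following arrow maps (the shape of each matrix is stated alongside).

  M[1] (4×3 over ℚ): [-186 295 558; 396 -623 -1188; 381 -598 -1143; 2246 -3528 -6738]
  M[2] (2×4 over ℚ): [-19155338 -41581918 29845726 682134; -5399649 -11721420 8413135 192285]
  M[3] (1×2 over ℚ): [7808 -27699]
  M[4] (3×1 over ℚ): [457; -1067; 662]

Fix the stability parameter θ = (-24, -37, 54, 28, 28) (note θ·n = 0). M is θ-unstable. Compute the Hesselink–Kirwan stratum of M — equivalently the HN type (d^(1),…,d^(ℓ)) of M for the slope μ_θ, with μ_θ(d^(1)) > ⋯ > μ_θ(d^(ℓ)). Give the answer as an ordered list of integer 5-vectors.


Interval decomposition of M: I[1,1], I[1,3], I[1,5], I[2,2]^2, I[5,5]^2.
HN type (ℓ=6): μ^(1)=54; μ^(2)=110/3; μ^(3)=28; μ^(4)=-24; μ^(5)=-61/2; μ^(6)=-37

((0, 0, 1, 0, 0); (0, 0, 1, 1, 1); (0, 0, 0, 0, 2); (1, 0, 0, 0, 0); (2, 2, 0, 0, 0); (0, 2, 0, 0, 0))


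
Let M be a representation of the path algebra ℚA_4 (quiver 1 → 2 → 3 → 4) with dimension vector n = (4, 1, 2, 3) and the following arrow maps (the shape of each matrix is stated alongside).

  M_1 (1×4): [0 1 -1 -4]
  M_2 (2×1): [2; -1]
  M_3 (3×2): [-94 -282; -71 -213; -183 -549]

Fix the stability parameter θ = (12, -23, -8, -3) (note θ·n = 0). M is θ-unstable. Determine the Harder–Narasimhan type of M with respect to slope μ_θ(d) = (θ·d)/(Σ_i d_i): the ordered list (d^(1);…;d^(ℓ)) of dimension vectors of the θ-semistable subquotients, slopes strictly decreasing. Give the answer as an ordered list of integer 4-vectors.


Barcode: M ≅ I[1,1]^3, I[1,4], I[3,3], I[4,4]^2. HN layers by μ_θ (4 steps, strictly decreasing):
  μ^(1)=12; μ^(2)=-3; μ^(3)=-19/3; μ^(4)=-8

((3, 0, 0, 0); (0, 0, 0, 3); (1, 1, 1, 0); (0, 0, 1, 0))


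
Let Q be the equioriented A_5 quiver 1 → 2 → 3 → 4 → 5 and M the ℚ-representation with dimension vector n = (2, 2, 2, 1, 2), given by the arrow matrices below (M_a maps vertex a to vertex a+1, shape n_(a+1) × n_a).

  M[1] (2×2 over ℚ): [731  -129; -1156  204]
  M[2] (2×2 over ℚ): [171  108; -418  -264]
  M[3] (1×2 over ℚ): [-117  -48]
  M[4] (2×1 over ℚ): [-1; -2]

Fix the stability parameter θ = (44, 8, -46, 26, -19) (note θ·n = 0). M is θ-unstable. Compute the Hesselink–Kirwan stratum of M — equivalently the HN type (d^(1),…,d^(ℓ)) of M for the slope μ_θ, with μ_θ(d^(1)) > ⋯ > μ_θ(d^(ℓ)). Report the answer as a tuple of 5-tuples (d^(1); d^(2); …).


Interval decomposition of M: I[1,1], I[1,5], I[2,2], I[3,3], I[5,5].
HN type (ℓ=6): μ^(1)=44; μ^(2)=8; μ^(3)=7/2; μ^(4)=2; μ^(5)=-19; μ^(6)=-46

((1, 0, 0, 0, 0); (0, 1, 0, 0, 0); (0, 0, 0, 1, 1); (1, 1, 1, 0, 0); (0, 0, 0, 0, 1); (0, 0, 1, 0, 0))


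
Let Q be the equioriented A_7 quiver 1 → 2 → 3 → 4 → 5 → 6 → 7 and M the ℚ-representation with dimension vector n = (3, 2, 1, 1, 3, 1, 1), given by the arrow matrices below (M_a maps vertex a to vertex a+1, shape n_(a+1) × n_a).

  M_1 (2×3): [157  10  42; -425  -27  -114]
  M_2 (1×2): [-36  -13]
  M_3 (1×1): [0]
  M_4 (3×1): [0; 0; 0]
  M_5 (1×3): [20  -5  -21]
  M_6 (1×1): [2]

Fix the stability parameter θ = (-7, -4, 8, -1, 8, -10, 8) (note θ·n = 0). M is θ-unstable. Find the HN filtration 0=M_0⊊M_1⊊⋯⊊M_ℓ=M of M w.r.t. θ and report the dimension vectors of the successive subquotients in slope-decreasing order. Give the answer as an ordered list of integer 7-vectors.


Via rank(M_{q-1}∘⋯∘M_p): M ≅ I[1,1], I[1,2], I[1,3], I[4,4], I[5,5]^2, I[5,7].
μ_θ-semistable layers: μ^(1)=8; μ^(2)=-1; μ^(3)=-4; μ^(4)=-7

((0, 0, 1, 0, 2, 0, 1); (0, 0, 0, 1, 1, 1, 0); (0, 2, 0, 0, 0, 0, 0); (3, 0, 0, 0, 0, 0, 0))


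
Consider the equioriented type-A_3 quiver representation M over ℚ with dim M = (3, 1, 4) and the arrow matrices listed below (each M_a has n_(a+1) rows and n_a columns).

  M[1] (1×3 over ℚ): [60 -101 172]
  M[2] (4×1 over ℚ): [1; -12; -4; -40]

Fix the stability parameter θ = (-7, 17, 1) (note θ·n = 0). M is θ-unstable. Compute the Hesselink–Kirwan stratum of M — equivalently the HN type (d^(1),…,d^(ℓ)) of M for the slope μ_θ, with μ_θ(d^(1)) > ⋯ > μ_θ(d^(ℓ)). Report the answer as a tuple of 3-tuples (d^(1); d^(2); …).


Interval decomposition of M: I[1,1]^2, I[1,3], I[3,3]^3.
HN type (ℓ=3): μ^(1)=9; μ^(2)=1; μ^(3)=-7

((0, 1, 1); (0, 0, 3); (3, 0, 0))


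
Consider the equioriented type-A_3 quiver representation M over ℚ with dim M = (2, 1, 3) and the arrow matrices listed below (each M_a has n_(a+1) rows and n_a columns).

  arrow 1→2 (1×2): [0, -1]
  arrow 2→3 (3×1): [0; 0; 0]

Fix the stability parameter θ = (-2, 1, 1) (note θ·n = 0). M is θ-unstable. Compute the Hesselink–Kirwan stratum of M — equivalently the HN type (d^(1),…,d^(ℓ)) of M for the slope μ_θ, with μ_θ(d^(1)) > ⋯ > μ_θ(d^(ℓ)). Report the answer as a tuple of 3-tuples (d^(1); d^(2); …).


Barcode: M ≅ I[1,1], I[1,2], I[3,3]^3. HN layers by μ_θ (2 steps, strictly decreasing):
  μ^(1)=1; μ^(2)=-2

((0, 1, 3); (2, 0, 0))


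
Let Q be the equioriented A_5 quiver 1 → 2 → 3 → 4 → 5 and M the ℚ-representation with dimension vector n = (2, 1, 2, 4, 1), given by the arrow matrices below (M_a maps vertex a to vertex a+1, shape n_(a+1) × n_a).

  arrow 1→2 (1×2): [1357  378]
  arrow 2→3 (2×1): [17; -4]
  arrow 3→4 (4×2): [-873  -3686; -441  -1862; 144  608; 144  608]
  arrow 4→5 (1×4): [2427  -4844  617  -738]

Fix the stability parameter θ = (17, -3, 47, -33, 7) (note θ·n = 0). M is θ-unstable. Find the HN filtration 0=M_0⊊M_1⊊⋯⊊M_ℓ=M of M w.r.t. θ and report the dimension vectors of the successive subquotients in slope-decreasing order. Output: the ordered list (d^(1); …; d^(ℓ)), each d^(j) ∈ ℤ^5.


Via rank(M_{q-1}∘⋯∘M_p): M ≅ I[1,1], I[1,5], I[3,3], I[4,4]^3.
μ_θ-semistable layers: μ^(1)=47; μ^(2)=17; μ^(3)=7; μ^(4)=-33

((0, 0, 1, 0, 0); (1, 0, 0, 0, 0); (1, 1, 1, 1, 1); (0, 0, 0, 3, 0))


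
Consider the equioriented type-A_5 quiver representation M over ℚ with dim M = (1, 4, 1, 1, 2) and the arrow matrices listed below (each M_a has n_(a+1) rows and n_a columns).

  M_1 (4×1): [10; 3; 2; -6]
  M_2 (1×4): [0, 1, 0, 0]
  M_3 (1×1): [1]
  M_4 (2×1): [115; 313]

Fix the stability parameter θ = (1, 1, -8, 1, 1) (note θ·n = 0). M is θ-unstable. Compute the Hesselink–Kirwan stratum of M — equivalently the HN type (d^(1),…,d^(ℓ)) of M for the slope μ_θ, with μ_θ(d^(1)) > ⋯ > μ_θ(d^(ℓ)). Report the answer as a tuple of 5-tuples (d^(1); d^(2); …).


Interval decomposition of M: I[1,5], I[2,2]^3, I[5,5].
HN type (ℓ=2): μ^(1)=1; μ^(2)=-2

((0, 3, 0, 1, 2); (1, 1, 1, 0, 0))


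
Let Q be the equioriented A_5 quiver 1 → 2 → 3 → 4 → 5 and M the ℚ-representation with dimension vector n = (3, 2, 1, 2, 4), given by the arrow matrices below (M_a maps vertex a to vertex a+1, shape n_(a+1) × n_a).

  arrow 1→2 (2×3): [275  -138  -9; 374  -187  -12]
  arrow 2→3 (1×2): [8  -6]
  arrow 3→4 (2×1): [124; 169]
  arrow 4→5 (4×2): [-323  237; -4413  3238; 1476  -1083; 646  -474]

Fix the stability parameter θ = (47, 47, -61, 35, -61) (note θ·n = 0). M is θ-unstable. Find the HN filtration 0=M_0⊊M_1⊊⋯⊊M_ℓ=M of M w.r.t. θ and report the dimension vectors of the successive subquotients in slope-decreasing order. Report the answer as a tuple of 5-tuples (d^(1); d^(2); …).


Via rank(M_{q-1}∘⋯∘M_p): M ≅ I[1,1], I[1,2], I[1,5], I[4,5], I[5,5]^2.
μ_θ-semistable layers: μ^(1)=47; μ^(2)=7/5; μ^(3)=-13; μ^(4)=-61

((2, 1, 0, 0, 0); (1, 1, 1, 1, 1); (0, 0, 0, 1, 1); (0, 0, 0, 0, 2))


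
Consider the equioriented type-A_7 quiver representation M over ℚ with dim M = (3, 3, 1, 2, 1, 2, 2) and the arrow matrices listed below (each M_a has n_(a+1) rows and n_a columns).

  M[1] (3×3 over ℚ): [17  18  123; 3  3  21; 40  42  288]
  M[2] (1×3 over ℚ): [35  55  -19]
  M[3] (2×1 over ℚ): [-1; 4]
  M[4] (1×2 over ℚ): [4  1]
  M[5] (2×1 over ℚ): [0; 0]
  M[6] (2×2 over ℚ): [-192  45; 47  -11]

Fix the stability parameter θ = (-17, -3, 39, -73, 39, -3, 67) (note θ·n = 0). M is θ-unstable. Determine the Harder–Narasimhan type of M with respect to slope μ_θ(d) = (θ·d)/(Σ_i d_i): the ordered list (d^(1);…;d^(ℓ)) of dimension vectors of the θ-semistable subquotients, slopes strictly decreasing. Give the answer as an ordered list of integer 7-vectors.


Via rank(M_{q-1}∘⋯∘M_p): M ≅ I[1,1], I[1,2], I[1,4], I[2,2], I[4,5], I[6,7]^2.
μ_θ-semistable layers: μ^(1)=67; μ^(2)=39; μ^(3)=-3; μ^(4)=-37/3; μ^(5)=-17; μ^(6)=-73

((0, 0, 0, 0, 0, 0, 2); (0, 0, 0, 0, 1, 0, 0); (0, 2, 0, 0, 0, 2, 0); (0, 1, 1, 1, 0, 0, 0); (3, 0, 0, 0, 0, 0, 0); (0, 0, 0, 1, 0, 0, 0))


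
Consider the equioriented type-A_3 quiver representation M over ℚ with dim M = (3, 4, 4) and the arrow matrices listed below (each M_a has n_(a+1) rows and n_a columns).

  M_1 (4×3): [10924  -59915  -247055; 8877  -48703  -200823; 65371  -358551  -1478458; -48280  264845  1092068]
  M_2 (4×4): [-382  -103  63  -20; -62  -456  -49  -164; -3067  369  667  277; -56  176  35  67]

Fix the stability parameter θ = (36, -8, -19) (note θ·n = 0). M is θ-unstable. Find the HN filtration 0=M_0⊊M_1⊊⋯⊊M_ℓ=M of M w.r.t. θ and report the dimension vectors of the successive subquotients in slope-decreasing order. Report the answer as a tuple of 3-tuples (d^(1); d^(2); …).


Via rank(M_{q-1}∘⋯∘M_p): M ≅ I[1,3]^3, I[2,3].
μ_θ-semistable layers: μ^(1)=3; μ^(2)=-27/2

((3, 3, 3); (0, 1, 1))


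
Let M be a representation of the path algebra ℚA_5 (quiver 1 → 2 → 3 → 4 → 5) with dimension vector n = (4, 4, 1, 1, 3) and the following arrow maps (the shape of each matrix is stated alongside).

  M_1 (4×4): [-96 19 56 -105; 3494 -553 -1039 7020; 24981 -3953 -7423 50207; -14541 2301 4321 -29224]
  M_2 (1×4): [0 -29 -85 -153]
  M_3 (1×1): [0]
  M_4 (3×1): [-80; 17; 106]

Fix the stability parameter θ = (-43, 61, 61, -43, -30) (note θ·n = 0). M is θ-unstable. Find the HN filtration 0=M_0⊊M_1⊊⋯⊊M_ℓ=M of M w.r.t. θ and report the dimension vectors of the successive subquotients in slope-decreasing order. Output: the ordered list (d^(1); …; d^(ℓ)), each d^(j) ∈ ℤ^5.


Via rank(M_{q-1}∘⋯∘M_p): M ≅ I[1,2]^3, I[1,3], I[4,5], I[5,5]^2.
μ_θ-semistable layers: μ^(1)=61; μ^(2)=-30; μ^(3)=-43

((0, 4, 1, 0, 0); (0, 0, 0, 0, 3); (4, 0, 0, 1, 0))


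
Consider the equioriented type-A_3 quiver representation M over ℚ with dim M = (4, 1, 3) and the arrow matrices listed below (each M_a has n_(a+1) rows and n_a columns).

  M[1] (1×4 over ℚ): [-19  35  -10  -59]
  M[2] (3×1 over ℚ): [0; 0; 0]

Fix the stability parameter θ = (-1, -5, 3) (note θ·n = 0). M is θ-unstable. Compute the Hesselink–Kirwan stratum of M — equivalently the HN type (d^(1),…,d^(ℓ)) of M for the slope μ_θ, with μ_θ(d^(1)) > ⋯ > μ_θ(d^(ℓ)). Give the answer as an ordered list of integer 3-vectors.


Barcode: M ≅ I[1,1]^3, I[1,2], I[3,3]^3. HN layers by μ_θ (3 steps, strictly decreasing):
  μ^(1)=3; μ^(2)=-1; μ^(3)=-3

((0, 0, 3); (3, 0, 0); (1, 1, 0))


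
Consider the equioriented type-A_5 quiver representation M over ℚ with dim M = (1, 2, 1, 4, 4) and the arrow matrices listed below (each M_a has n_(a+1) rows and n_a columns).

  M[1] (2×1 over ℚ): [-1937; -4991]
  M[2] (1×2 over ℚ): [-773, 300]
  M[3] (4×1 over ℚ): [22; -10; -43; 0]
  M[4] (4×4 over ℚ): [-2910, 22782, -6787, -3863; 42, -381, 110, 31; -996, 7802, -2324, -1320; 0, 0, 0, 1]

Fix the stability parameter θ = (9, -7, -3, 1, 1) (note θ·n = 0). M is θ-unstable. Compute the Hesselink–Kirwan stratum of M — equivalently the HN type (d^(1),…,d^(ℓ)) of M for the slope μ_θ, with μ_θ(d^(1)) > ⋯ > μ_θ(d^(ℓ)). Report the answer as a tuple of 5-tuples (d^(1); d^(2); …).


Barcode: M ≅ I[1,5], I[2,2], I[4,4], I[4,5]^2, I[5,5]. HN layers by μ_θ (3 steps, strictly decreasing):
  μ^(1)=1; μ^(2)=-1/3; μ^(3)=-7

((0, 0, 0, 4, 4); (1, 1, 1, 0, 0); (0, 1, 0, 0, 0))


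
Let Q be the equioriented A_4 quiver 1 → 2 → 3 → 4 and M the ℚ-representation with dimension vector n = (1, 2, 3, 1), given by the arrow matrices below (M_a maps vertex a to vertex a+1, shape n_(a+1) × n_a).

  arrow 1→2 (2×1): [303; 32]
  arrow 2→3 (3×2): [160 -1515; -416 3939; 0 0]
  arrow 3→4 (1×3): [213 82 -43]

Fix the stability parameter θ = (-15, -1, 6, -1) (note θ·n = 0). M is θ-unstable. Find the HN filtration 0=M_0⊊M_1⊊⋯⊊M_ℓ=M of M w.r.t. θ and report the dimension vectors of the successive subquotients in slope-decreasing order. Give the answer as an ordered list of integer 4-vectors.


Via rank(M_{q-1}∘⋯∘M_p): M ≅ I[1,2], I[2,4], I[3,3]^2.
μ_θ-semistable layers: μ^(1)=6; μ^(2)=5/2; μ^(3)=-1; μ^(4)=-15

((0, 0, 2, 0); (0, 0, 1, 1); (0, 2, 0, 0); (1, 0, 0, 0))


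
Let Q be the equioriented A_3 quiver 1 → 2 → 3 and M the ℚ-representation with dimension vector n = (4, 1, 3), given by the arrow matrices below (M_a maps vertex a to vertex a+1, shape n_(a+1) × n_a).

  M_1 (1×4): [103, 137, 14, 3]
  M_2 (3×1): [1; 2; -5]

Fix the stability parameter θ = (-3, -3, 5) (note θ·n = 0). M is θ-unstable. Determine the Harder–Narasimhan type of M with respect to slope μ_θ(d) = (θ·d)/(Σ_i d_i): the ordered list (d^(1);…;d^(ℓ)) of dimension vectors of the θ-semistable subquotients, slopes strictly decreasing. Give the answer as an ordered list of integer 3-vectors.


Via rank(M_{q-1}∘⋯∘M_p): M ≅ I[1,1]^3, I[1,3], I[3,3]^2.
μ_θ-semistable layers: μ^(1)=5; μ^(2)=-3

((0, 0, 3); (4, 1, 0))


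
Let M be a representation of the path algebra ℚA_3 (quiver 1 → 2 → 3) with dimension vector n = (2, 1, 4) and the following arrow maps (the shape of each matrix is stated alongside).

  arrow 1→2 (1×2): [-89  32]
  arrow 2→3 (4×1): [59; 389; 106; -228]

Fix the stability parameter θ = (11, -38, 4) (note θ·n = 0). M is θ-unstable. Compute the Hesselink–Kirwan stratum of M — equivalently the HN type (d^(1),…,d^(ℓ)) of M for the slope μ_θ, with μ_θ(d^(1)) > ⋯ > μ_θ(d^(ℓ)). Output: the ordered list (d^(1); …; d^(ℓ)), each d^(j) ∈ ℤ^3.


Via rank(M_{q-1}∘⋯∘M_p): M ≅ I[1,1], I[1,3], I[3,3]^3.
μ_θ-semistable layers: μ^(1)=11; μ^(2)=4; μ^(3)=-27/2

((1, 0, 0); (0, 0, 4); (1, 1, 0))


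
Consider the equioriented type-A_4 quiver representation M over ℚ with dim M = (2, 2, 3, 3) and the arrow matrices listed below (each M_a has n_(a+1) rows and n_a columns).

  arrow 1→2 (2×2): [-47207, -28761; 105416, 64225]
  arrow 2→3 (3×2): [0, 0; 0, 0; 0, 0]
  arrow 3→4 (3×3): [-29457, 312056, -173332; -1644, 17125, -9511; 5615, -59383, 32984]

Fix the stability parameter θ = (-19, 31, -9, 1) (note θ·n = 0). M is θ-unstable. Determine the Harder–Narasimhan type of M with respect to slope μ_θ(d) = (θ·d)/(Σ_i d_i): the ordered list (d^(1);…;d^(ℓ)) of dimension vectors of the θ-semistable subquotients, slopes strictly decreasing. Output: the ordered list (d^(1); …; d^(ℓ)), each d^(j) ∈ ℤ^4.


Barcode: M ≅ I[1,2]^2, I[3,4]^3. HN layers by μ_θ (4 steps, strictly decreasing):
  μ^(1)=31; μ^(2)=1; μ^(3)=-9; μ^(4)=-19

((0, 2, 0, 0); (0, 0, 0, 3); (0, 0, 3, 0); (2, 0, 0, 0))


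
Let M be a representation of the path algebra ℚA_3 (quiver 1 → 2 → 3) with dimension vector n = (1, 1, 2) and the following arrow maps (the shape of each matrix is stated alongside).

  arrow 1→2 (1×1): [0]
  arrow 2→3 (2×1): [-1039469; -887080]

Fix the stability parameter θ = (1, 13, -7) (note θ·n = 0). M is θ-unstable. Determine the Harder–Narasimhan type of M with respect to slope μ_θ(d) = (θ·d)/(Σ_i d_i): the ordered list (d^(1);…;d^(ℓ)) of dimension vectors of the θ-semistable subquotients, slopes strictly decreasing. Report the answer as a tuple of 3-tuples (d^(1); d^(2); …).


Via rank(M_{q-1}∘⋯∘M_p): M ≅ I[1,1], I[2,3], I[3,3].
μ_θ-semistable layers: μ^(1)=3; μ^(2)=1; μ^(3)=-7

((0, 1, 1); (1, 0, 0); (0, 0, 1))


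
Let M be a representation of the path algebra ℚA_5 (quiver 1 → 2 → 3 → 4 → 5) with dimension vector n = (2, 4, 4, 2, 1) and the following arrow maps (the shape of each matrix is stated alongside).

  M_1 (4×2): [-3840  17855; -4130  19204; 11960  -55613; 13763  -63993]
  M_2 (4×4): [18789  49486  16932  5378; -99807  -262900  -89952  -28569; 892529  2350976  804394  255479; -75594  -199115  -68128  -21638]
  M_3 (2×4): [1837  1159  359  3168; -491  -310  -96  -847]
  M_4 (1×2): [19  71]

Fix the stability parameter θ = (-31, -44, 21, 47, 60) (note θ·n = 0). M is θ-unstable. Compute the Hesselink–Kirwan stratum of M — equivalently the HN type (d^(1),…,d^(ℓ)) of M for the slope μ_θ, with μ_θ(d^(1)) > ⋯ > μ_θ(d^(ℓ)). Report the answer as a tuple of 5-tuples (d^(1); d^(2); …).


Interval decomposition of M: I[1,4], I[1,5], I[2,3]^2.
HN type (ℓ=5): μ^(1)=60; μ^(2)=47; μ^(3)=21; μ^(4)=-75/2; μ^(5)=-44

((0, 0, 0, 0, 1); (0, 0, 0, 2, 0); (0, 0, 4, 0, 0); (2, 2, 0, 0, 0); (0, 2, 0, 0, 0))


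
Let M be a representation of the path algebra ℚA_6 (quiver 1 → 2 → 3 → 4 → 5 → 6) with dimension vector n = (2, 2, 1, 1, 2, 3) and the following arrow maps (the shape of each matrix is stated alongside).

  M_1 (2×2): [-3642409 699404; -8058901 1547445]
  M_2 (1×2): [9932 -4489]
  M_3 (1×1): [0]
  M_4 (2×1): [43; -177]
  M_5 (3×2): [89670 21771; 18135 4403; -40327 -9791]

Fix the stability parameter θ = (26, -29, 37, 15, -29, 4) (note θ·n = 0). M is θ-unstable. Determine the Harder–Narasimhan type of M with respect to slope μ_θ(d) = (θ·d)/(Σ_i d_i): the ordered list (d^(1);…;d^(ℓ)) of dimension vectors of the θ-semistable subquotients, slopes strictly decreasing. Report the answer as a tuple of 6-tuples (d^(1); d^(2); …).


Interval decomposition of M: I[1,2], I[1,3], I[4,6], I[5,6], I[6,6].
HN type (ℓ=5): μ^(1)=37; μ^(2)=4; μ^(3)=-3/2; μ^(4)=-7; μ^(5)=-29

((0, 0, 1, 0, 0, 0); (0, 0, 0, 0, 0, 3); (2, 2, 0, 0, 0, 0); (0, 0, 0, 1, 1, 0); (0, 0, 0, 0, 1, 0))


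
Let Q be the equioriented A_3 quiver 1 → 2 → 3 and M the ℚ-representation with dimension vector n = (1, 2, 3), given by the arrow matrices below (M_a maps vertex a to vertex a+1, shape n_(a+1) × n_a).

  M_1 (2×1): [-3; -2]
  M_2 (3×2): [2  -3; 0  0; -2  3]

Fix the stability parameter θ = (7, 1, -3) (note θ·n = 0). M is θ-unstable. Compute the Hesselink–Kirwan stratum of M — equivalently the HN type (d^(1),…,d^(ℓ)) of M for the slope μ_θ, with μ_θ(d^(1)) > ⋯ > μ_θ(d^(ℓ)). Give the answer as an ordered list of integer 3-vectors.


Barcode: M ≅ I[1,2], I[2,3], I[3,3]^2. HN layers by μ_θ (3 steps, strictly decreasing):
  μ^(1)=4; μ^(2)=-1; μ^(3)=-3

((1, 1, 0); (0, 1, 1); (0, 0, 2))


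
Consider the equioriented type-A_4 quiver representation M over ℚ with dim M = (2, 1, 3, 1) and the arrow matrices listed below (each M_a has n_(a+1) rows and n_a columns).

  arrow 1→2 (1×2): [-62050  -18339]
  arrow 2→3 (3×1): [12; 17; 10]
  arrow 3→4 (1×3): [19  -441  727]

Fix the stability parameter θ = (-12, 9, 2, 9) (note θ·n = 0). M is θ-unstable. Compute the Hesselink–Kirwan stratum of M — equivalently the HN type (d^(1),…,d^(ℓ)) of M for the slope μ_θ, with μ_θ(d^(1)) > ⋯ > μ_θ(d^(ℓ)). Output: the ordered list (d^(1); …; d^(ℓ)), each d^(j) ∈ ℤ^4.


Barcode: M ≅ I[1,1], I[1,4], I[3,3]^2. HN layers by μ_θ (4 steps, strictly decreasing):
  μ^(1)=9; μ^(2)=11/2; μ^(3)=2; μ^(4)=-12

((0, 0, 0, 1); (0, 1, 1, 0); (0, 0, 2, 0); (2, 0, 0, 0))


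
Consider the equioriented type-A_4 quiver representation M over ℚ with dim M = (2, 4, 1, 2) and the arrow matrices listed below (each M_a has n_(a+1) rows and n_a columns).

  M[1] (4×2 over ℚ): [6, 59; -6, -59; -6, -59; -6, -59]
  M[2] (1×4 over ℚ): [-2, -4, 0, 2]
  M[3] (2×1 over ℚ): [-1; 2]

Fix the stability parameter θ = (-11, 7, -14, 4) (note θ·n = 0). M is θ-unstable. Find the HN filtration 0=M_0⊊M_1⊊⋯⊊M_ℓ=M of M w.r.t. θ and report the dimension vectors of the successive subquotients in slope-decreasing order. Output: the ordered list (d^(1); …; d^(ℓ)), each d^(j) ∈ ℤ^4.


Via rank(M_{q-1}∘⋯∘M_p): M ≅ I[1,1], I[1,2], I[2,2]^2, I[2,4], I[4,4].
μ_θ-semistable layers: μ^(1)=7; μ^(2)=4; μ^(3)=-7/2; μ^(4)=-11

((0, 3, 0, 0); (0, 0, 0, 2); (0, 1, 1, 0); (2, 0, 0, 0))


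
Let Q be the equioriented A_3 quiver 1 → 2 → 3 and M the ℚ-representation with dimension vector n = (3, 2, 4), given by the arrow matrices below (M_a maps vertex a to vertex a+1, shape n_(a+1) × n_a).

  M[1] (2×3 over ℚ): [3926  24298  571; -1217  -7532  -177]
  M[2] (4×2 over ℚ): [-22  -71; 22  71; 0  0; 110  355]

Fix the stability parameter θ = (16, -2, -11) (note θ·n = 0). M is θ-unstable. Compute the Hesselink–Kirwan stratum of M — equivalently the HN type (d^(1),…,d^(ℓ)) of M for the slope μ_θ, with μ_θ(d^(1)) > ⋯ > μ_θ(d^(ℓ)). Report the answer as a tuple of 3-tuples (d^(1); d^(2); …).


Barcode: M ≅ I[1,1], I[1,2], I[1,3], I[3,3]^3. HN layers by μ_θ (4 steps, strictly decreasing):
  μ^(1)=16; μ^(2)=7; μ^(3)=1; μ^(4)=-11

((1, 0, 0); (1, 1, 0); (1, 1, 1); (0, 0, 3))


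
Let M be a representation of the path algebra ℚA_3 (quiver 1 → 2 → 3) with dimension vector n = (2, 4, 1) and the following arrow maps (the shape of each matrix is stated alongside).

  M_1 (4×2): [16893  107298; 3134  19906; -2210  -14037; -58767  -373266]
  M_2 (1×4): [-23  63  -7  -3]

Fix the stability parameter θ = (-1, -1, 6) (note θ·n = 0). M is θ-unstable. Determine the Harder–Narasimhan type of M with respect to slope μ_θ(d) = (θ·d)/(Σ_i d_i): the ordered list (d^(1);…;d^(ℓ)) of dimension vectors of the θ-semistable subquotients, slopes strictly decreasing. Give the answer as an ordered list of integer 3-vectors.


Barcode: M ≅ I[1,2], I[1,3], I[2,2]^2. HN layers by μ_θ (2 steps, strictly decreasing):
  μ^(1)=6; μ^(2)=-1

((0, 0, 1); (2, 4, 0))


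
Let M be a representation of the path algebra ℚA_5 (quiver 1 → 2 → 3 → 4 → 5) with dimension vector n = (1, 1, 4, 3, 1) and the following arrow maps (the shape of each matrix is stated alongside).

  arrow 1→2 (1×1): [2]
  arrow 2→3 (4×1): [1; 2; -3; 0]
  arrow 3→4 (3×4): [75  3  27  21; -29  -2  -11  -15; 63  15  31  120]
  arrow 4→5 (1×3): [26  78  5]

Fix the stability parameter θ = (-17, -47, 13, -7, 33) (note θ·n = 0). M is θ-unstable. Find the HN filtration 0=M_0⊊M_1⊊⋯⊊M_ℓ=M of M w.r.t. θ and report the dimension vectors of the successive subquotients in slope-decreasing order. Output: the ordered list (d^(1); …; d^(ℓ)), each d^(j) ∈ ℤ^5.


Barcode: M ≅ I[1,3], I[3,4]^2, I[3,5]. HN layers by μ_θ (4 steps, strictly decreasing):
  μ^(1)=33; μ^(2)=13; μ^(3)=3; μ^(4)=-32

((0, 0, 0, 0, 1); (0, 0, 1, 0, 0); (0, 0, 3, 3, 0); (1, 1, 0, 0, 0))


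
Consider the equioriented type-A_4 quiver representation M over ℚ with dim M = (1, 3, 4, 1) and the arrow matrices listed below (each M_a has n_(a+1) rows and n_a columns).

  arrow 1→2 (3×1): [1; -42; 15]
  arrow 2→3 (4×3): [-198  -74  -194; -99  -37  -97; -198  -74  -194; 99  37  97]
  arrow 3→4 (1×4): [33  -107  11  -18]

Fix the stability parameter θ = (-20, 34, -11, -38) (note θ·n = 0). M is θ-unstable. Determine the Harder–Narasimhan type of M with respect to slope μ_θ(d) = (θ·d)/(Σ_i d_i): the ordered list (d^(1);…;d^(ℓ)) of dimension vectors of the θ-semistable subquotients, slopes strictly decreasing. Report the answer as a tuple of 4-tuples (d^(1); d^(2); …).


Interval decomposition of M: I[1,2], I[2,2], I[2,4], I[3,3]^3.
HN type (ℓ=4): μ^(1)=34; μ^(2)=-5; μ^(3)=-11; μ^(4)=-20

((0, 2, 0, 0); (0, 1, 1, 1); (0, 0, 3, 0); (1, 0, 0, 0))


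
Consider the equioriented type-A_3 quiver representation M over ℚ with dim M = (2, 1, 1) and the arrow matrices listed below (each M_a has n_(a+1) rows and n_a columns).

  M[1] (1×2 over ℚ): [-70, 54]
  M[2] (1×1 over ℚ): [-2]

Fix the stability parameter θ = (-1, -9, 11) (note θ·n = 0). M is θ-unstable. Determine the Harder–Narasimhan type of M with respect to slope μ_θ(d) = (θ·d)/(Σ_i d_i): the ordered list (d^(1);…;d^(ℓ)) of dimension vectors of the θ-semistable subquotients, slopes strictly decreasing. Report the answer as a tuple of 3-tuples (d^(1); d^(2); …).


Via rank(M_{q-1}∘⋯∘M_p): M ≅ I[1,1], I[1,3].
μ_θ-semistable layers: μ^(1)=11; μ^(2)=-1; μ^(3)=-5

((0, 0, 1); (1, 0, 0); (1, 1, 0))


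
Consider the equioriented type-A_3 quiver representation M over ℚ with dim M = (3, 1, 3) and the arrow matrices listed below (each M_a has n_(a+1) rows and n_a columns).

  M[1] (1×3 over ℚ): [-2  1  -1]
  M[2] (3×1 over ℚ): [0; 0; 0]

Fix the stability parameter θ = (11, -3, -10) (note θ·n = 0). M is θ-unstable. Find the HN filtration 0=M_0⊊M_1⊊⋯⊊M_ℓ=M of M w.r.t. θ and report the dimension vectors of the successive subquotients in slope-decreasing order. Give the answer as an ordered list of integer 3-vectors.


Via rank(M_{q-1}∘⋯∘M_p): M ≅ I[1,1]^2, I[1,2], I[3,3]^3.
μ_θ-semistable layers: μ^(1)=11; μ^(2)=4; μ^(3)=-10

((2, 0, 0); (1, 1, 0); (0, 0, 3))


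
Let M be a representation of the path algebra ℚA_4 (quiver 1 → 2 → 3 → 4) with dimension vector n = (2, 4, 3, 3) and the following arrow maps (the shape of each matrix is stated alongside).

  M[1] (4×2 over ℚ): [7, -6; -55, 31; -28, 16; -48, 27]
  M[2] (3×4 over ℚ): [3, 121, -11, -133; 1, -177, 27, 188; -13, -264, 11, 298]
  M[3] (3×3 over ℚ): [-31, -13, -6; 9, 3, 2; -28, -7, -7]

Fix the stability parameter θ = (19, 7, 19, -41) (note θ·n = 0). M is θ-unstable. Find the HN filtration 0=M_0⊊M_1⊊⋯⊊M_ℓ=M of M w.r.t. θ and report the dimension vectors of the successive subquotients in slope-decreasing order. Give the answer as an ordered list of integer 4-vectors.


Barcode: M ≅ I[1,4]^2, I[2,2], I[2,3], I[4,4]. HN layers by μ_θ (4 steps, strictly decreasing):
  μ^(1)=19; μ^(2)=7; μ^(3)=1; μ^(4)=-41

((0, 0, 1, 0); (0, 2, 0, 0); (2, 2, 2, 2); (0, 0, 0, 1))


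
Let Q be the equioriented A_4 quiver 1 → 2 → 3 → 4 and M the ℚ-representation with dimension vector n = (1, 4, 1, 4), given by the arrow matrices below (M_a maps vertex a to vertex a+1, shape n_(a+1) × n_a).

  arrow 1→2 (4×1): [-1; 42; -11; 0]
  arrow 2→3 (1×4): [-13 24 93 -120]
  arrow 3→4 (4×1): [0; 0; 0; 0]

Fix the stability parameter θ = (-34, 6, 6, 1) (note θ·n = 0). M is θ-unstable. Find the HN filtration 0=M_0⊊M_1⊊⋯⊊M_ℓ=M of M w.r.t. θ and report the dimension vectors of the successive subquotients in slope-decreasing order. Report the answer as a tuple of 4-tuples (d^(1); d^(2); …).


Barcode: M ≅ I[1,3], I[2,2]^3, I[4,4]^4. HN layers by μ_θ (3 steps, strictly decreasing):
  μ^(1)=6; μ^(2)=1; μ^(3)=-34

((0, 4, 1, 0); (0, 0, 0, 4); (1, 0, 0, 0))


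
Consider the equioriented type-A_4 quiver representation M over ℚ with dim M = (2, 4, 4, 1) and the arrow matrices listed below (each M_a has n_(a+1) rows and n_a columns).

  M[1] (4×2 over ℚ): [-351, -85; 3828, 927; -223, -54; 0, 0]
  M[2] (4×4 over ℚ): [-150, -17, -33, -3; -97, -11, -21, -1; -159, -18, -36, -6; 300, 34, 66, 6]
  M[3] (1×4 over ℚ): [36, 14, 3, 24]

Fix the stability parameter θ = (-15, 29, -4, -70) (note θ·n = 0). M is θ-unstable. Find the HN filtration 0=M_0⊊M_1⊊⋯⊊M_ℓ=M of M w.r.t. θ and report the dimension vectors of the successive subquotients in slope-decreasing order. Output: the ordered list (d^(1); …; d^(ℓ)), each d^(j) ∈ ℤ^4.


Interval decomposition of M: I[1,2], I[1,4], I[2,2], I[2,3], I[3,3]^2.
HN type (ℓ=4): μ^(1)=29; μ^(2)=25/2; μ^(3)=-4; μ^(4)=-15

((0, 2, 0, 0); (0, 1, 1, 0); (0, 0, 2, 0); (2, 1, 1, 1))
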